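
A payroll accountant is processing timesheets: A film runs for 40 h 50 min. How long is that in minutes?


Hours: 40
Minutes: 50
Convert hours to minutes: 40 x 60 = 2400
Add remaining minutes: 2400 + 50 = 2450

2450


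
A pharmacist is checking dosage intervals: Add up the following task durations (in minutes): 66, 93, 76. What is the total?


Durations: 66, 93, 76
Running sum: 66
+ 93 = 159
+ 76 = 235
Total duration: 235 minutes
That is 3 hours and 55 minutes

235


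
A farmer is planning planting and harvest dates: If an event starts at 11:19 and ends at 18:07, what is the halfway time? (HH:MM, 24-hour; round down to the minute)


Start time: 11:19 = 679 minutes from midnight
End time: 18:07 = 1087 minutes from midnight
Sum: 679 + 1087 = 1766
Midpoint: 1766 / 2 = 883 minutes
Convert: 883 / 60 = 14 hours, 43 minutes
Result: 14:43

14:43


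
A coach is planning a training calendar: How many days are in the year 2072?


Year: 2072
Check leap year rules:
Divisible by 4? Yes
Divisible by 100? No
2072 is a leap year
Days: 366

366


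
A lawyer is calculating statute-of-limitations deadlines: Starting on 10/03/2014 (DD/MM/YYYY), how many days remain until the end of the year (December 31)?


Start: March 10, 2014
End: December 31, 2014
Days left in March: 21
April: 30
May: 31
June: 30
July: 31
... plus remaining months
Sum of remaining months: 275
Total: 21 + 275 = 296

296


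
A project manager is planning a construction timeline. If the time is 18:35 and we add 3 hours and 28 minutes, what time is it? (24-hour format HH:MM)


Start time: 18:35
Adding: 3 hours 28 minutes
Minutes: 35 + 28 = 63
Minute overflow: 63 >= 60, so carry 1 hour, minutes = 3
Hours: 18 + 3 + 1 = 22
Result: 22:03

22:03


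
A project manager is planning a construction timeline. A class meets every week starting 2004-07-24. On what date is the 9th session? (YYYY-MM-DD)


First occurrence: 2004-07-24 (occurrence 1)
Each occurrence is 7 days after the previous.
Occurrence 9 is 8 weeks after the first.
8 weeks = 56 days
2004-07-24 + 56 days = 2004-09-18

2004-09-18


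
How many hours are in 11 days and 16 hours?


Days: 11
Extra hours: 16
Hours per day: 24
Days to hours: 11 x 24 = 264
Total: 264 + 16 = 280

280


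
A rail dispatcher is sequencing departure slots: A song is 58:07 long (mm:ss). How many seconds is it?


Minutes: 58
Extra seconds: 7
Seconds per minute: 60
Minutes to seconds: 58 x 60 = 3480
Total: 3480 + 7 = 3487

3487


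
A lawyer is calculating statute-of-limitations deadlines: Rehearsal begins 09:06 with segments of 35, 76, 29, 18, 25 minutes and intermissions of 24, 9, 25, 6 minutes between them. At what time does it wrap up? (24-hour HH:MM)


Start: 09:06 = 546 min from midnight
  after task 1 (35 min): 09:41
  after break (24 min): 10:05
  after task 2 (76 min): 11:21
  after break (9 min): 11:30
  after task 3 (29 min): 11:59
  after break (25 min): 12:24
  after task 4 (18 min): 12:42
  after break (6 min): 12:48
  after task 5 (25 min): 13:13
Total elapsed: 247 minutes
End time: 13:13

13:13


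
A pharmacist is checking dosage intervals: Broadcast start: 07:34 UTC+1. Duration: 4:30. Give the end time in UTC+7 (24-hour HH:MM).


Start: 07:34 in UTC+1
Step 1 - add duration:
  minutes: 34 + 30 = 64 (carry 1h)
  hours: 7 + 4 + 1 = 12
  end in UTC+1: 12:04
Step 2 - convert UTC+1 -> UTC+7:
  offset difference: 7 - (1) = 6 hours
  12 + (6) = 18 -> mod 24 = 18
Result: 18:04 in UTC+7

18:04


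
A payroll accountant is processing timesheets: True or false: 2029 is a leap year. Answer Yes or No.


Year: 2029
Divisible by 4? 2029 / 4 = 507.25 -> No
Not divisible by 4, so NOT a leap year

No


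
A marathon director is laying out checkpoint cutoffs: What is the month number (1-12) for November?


Calendar month order:
10. October
11. November <--
12. December
November is month number 11

11


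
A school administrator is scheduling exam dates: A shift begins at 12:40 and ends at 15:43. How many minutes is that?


Start time: 12:40 = 760 minutes from midnight
End time: 15:43 = 943 minutes from midnight
Difference: 943 - 760 = 183 minutes
That is 3 hours and 3 minutes

183


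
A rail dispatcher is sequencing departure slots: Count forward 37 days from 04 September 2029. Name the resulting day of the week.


Start: 2029-09-04 (Tuesday)
Step 1 - find target date: add 37 days
  2029-09-04 + 37 days = 2029-10-11
Step 2 - day of week:
  37 mod 7 = 2
  Tuesday + 2 days -> Thursday
Result: Thursday (2029-10-11)

Thursday


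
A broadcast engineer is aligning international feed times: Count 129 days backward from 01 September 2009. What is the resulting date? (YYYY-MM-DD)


Start: 2009-09-01
Subtracting 129 days
Days already passed in September: 1
After going back through September: 128 more days to subtract
August 2009: 31 days, 97 remaining
July 2009: 31 days, 66 remaining
June 2009: 30 days, 36 remaining
May 2009: 31 days, 5 remaining
Result: 2009-04-25

2009-04-25


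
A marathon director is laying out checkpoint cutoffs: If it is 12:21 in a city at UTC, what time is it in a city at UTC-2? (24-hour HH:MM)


Local time: 12:21 at UTC (offset 0h)
Target zone: UTC-2 (offset -2h)
Difference: -2 - (0) = -2 hours
Calculation: 12 + (-2) = 10
Result: 10:21

10:21


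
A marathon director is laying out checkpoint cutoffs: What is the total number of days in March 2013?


Month: March
Year: 2013
March is a 31-day month
Total: 31 days

31


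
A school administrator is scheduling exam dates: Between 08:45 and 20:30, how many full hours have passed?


Start: 08:45
End: 20:30
Hour difference: 20 - 8 = 12 hours
Minute difference: 30 - 45 = -15 minutes
Total minutes: 705
Complete hours: 705 / 60 = 11 (remainder 45)

11


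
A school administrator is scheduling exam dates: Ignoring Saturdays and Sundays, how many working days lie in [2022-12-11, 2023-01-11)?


Start: 2022-12-11 (Sunday)
End (exclusive): 2023-01-11 (Wednesday)
Total calendar days: 31
Full weeks: 31 // 7 = 4 -> 20 weekdays
Remaining 3 days starting on Sunday:
  Sun(-), Mon(w), Tue(w) -> 2 weekdays
Total business days: 20 + 2 = 22

22


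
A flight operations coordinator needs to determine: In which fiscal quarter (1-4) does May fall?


Month: May (month 5)
Q1: January-March (months 1-3)
Q2: April-June (months 4-6)
Q3: July-September (months 7-9)
Q4: October-December (months 10-12)
Month 5 falls in Q2

2


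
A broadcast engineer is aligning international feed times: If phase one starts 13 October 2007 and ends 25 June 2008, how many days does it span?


Start date: 2007-10-13
End date: 2008-06-25
Oct 2007: +19 days
Nov 2007: +30 days
Dec 2007: +31 days
... (6 more months)
Total: 256 days

256


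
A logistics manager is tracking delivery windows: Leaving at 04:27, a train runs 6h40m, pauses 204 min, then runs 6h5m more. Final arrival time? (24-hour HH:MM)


Depart: 04:27
Leg 1: +400 min -> 11:07
Layover: +204 min -> 14:31
Leg 2: +365 min -> 20:36
Total travel: 969 minutes = 16h 9m
Arrival: 20:36

20:36


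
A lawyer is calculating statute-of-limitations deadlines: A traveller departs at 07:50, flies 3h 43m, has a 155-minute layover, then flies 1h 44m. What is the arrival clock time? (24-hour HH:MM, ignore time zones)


Depart: 07:50
Leg 1: +223 min -> 11:33
Layover: +155 min -> 14:08
Leg 2: +104 min -> 15:52
Total travel: 482 minutes = 8h 2m
Arrival: 15:52

15:52


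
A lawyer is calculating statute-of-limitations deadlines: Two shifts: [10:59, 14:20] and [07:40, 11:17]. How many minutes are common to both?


Interval A: [659, 860] minutes from midnight
Interval B: [460, 677] minutes from midnight
Overlap start = max(659, 460) = 659
Overlap end = min(860, 677) = 677
Overlap = 677 - 659 = 18 minutes

18


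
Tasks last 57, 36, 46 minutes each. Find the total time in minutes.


Durations: 57, 36, 46
Running sum: 57
+ 36 = 93
+ 46 = 139
Total duration: 139 minutes
That is 2 hours and 19 minutes

139


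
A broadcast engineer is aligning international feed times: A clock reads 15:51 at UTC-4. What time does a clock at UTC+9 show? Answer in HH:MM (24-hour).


Local time: 15:51 at UTC-4 (offset -4h)
Target zone: UTC+9 (offset 9h)
Difference: 9 - (-4) = 13 hours
Calculation: 15 + (13) = 28
Wraparound: (28) mod 24 = 4
Result: 04:51

04:51


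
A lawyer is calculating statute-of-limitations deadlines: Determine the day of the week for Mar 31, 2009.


Date: 2009-03-31
January 1, 2009 is a Thursday
Day of year: 90
Offset from Jan 1: 89 days
89 mod 7 = 5
Result: Tuesday

Tuesday


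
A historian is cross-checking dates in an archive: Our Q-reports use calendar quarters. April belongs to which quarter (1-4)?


Month: April (month 4)
Q1: January-March (months 1-3)
Q2: April-June (months 4-6)
Q3: July-September (months 7-9)
Q4: October-December (months 10-12)
Month 4 falls in Q2

2


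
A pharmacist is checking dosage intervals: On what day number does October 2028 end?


Month: October
Year: 2028
October is a 31-day month
Total: 31 days

31


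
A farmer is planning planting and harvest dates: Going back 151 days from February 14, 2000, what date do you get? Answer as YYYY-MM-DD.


Start: 2000-02-14
Subtracting 151 days
Days already passed in February: 14
After going back through February: 137 more days to subtract
January 2000: 31 days, 106 remaining
December 1999: 31 days, 75 remaining
November 1999: 30 days, 45 remaining
October 1999: 31 days, 14 remaining
Result: 1999-09-16

1999-09-16


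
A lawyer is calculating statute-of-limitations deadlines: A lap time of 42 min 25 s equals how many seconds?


Minutes: 42
Seconds: 25
Convert minutes to seconds: 42 x 60 = 2520
Add remaining seconds: 2520 + 25 = 2545

2545


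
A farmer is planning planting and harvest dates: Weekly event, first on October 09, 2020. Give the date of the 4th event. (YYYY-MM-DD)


First occurrence: 2020-10-09 (occurrence 1)
Each occurrence is 7 days after the previous.
Occurrence 4 is 3 weeks after the first.
3 weeks = 21 days
2020-10-09 + 21 days = 2020-10-30

2020-10-30


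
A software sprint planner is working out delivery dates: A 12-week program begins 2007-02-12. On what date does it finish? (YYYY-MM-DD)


Start: 2007-02-12
Weeks to add: 12
Convert to days: 12 x 7 = 84 days
Add 84 days to 2007-02-12
Result: 2007-05-07

2007-05-07


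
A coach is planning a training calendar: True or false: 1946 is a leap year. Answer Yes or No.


Year: 1946
Divisible by 4? 1946 / 4 = 486.5 -> No
Not divisible by 4, so NOT a leap year

No


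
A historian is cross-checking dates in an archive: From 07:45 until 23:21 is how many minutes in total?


Start time: 07:45 = 465 minutes from midnight
End time: 23:21 = 1401 minutes from midnight
Difference: 1401 - 465 = 936 minutes
That is 15 hours and 36 minutes

936


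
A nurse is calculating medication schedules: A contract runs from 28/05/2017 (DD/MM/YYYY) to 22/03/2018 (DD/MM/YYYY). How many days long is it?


Start date: 2017-05-28
End date: 2018-03-22
May 2017: +4 days
Jun 2017: +30 days
Jul 2017: +31 days
... (8 more months)
Total: 298 days

298


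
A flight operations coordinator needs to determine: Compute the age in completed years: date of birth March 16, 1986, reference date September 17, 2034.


Birth: 1986-03-16
Reference: 2034-09-17
Year difference: 2034 - 1986 = 48
Has birthday (03-16) occurred by 09-17? Yes
Age in full years: 48

48


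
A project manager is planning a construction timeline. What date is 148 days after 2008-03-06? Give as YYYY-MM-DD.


Start: 2008-03-06
Adding 148 days
Days remaining in March: 25
After March: 123 days still to add
April 2008: 30 days, 93 remaining
May 2008: 31 days, 62 remaining
June 2008: 30 days, 32 remaining
July 2008: 31 days, 1 remaining
Result: 2008-08-01

2008-08-01


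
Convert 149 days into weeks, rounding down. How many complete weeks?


Total days: 149
Days per week: 7
Division: 149 / 7 = 21 remainder 2
Complete weeks: 21
Remaining days: 2

21


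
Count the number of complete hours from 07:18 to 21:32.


Start: 07:18
End: 21:32
Hour difference: 21 - 7 = 14 hours
Minute difference: 32 - 18 = 14 minutes
Total minutes: 854
Complete hours: 854 / 60 = 14 (remainder 14)

14


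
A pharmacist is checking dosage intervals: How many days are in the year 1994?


Year: 1994
Check leap year rules:
Divisible by 4? No
1994 is not a leap year
Days: 365

365


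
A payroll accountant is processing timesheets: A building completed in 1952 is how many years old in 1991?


Birth year: 1952
Current year: 1991
Age = current year - birth year
Age = 1991 - 1952 = 39

39


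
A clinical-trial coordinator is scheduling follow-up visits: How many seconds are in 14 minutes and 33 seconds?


Minutes: 14
Extra seconds: 33
Seconds per minute: 60
Minutes to seconds: 14 x 60 = 840
Total: 840 + 33 = 873

873


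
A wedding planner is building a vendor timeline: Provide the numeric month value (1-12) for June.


Calendar month order:
5. May
6. June <--
7. July
June is month number 6

6


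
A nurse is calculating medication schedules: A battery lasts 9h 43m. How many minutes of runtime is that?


Hours: 9
Extra minutes: 43
Minutes per hour: 60
Hours to minutes: 9 x 60 = 540
Total: 540 + 43 = 583

583


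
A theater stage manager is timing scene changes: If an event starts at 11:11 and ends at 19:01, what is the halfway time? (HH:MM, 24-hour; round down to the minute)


Start time: 11:11 = 671 minutes from midnight
End time: 19:01 = 1141 minutes from midnight
Sum: 671 + 1141 = 1812
Midpoint: 1812 / 2 = 906 minutes
Convert: 906 / 60 = 15 hours, 6 minutes
Result: 15:06

15:06


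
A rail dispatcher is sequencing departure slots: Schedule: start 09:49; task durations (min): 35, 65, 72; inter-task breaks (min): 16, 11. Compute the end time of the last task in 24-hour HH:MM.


Start: 09:49 = 589 min from midnight
  after task 1 (35 min): 10:24
  after break (16 min): 10:40
  after task 2 (65 min): 11:45
  after break (11 min): 11:56
  after task 3 (72 min): 13:08
Total elapsed: 199 minutes
End time: 13:08

13:08


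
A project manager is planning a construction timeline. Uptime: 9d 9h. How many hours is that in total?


Days: 9
Extra hours: 9
Hours per day: 24
Days to hours: 9 x 24 = 216
Total: 216 + 9 = 225

225


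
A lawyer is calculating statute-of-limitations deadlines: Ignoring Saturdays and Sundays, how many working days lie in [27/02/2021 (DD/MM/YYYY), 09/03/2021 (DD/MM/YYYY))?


Start: 2021-02-27 (Saturday)
End (exclusive): 2021-03-09 (Tuesday)
Total calendar days: 10
Full weeks: 10 // 7 = 1 -> 5 weekdays
Remaining 3 days starting on Saturday:
  Sat(-), Sun(-), Mon(w) -> 1 weekdays
Total business days: 5 + 1 = 6

6


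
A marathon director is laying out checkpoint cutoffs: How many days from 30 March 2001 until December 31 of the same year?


Start: March 30, 2001
End: December 31, 2001
Days left in March: 1
April: 30
May: 31
June: 30
July: 31
... plus remaining months
Sum of remaining months: 275
Total: 1 + 275 = 276

276


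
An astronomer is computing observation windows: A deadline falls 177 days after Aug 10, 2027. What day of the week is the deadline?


Start: 2027-08-10 (Tuesday)
Step 1 - find target date: add 177 days
  2027-08-10 + 177 days = 2028-02-03
Step 2 - day of week:
  177 mod 7 = 2
  Tuesday + 2 days -> Thursday
Result: Thursday (2028-02-03)

Thursday


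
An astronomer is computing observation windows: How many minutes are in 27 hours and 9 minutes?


Hours: 27
Minutes: 9
Convert hours to minutes: 27 x 60 = 1620
Add remaining minutes: 1620 + 9 = 1629

1629


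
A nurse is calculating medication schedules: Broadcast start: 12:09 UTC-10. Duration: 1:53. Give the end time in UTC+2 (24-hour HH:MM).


Start: 12:09 in UTC-10
Step 1 - add duration:
  minutes: 9 + 53 = 62 (carry 1h)
  hours: 12 + 1 + 1 = 14
  end in UTC-10: 14:02
Step 2 - convert UTC-10 -> UTC+2:
  offset difference: 2 - (-10) = 12 hours
  14 + (12) = 26 -> mod 24 = 2
Result: 02:02 in UTC+2

02:02


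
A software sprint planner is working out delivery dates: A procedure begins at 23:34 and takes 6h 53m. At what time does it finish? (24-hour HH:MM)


Start time: 23:34
Adding: 6 hours 53 minutes
Minutes: 34 + 53 = 87
Minute overflow: 87 >= 60, so carry 1 hour, minutes = 27
Hours: 23 + 6 + 1 = 30
Hour wraparound: 30 mod 24 = 6
Result: 06:27

06:27


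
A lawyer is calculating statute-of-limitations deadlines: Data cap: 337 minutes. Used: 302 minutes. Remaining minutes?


Total budget: 337 minutes
Time used: 302 minutes
Remaining: 337 - 302 = 35 minutes
Percent used: 89.6%
Percent remaining: 10.4%

35


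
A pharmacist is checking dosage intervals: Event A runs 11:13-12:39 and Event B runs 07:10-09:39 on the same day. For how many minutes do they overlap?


Interval A: [673, 759] minutes from midnight
Interval B: [430, 579] minutes from midnight
Overlap start = max(673, 430) = 673
Overlap end = min(759, 579) = 579
End <= start, so the intervals do not overlap: 0 minutes

0


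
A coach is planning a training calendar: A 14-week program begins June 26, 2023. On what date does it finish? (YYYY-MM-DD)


Start: 2023-06-26
Weeks to add: 14
Convert to days: 14 x 7 = 98 days
Add 98 days to 2023-06-26
Result: 2023-10-02

2023-10-02


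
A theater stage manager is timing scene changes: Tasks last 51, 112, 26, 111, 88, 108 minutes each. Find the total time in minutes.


Durations: 51, 112, 26, 111, 88, 108
Running sum: 51
+ 112 = 163
+ 26 = 189
+ 111 = 300
+ 88 = 388
+ 108 = 496
Total duration: 496 minutes
That is 8 hours and 16 minutes

496


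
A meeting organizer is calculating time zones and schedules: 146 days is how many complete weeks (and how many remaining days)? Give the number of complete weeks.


Total days: 146
Days per week: 7
Division: 146 / 7 = 20 remainder 6
Complete weeks: 20
Remaining days: 6

20


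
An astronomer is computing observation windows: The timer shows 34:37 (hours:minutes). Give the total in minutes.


Hours: 34
Minutes: 37
Convert hours to minutes: 34 x 60 = 2040
Add remaining minutes: 2040 + 37 = 2077

2077


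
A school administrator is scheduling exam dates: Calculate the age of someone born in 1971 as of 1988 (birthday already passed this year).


Birth year: 1971
Current year: 1988
Age = current year - birth year
Age = 1988 - 1971 = 17

17


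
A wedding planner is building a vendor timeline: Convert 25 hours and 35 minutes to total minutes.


Hours: 25
Extra minutes: 35
Minutes per hour: 60
Hours to minutes: 25 x 60 = 1500
Total: 1500 + 35 = 1535

1535


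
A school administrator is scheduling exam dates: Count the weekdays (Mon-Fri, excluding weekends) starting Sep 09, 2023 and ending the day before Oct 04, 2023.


Start: 2023-09-09 (Saturday)
End (exclusive): 2023-10-04 (Wednesday)
Total calendar days: 25
Full weeks: 25 // 7 = 3 -> 15 weekdays
Remaining 4 days starting on Saturday:
  Sat(-), Sun(-), Mon(w), Tue(w) -> 2 weekdays
Total business days: 15 + 2 = 17

17


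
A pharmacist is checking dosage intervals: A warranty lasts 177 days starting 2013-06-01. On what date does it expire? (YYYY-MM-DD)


Start: 2013-06-01
Adding 177 days
Days remaining in June: 29
After June: 148 days still to add
July 2013: 31 days, 117 remaining
August 2013: 31 days, 86 remaining
September 2013: 30 days, 56 remaining
October 2013: 31 days, 25 remaining
Result: 2013-11-25

2013-11-25


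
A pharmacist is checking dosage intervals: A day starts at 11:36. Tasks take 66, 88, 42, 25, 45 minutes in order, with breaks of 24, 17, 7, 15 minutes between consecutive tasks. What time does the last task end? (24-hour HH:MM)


Start: 11:36 = 696 min from midnight
  after task 1 (66 min): 12:42
  after break (24 min): 13:06
  after task 2 (88 min): 14:34
  after break (17 min): 14:51
  after task 3 (42 min): 15:33
  after break (7 min): 15:40
  after task 4 (25 min): 16:05
  after break (15 min): 16:20
  after task 5 (45 min): 17:05
Total elapsed: 329 minutes
End time: 17:05

17:05


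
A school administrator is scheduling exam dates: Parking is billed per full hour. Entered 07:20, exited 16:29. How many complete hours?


Start: 07:20
End: 16:29
Hour difference: 16 - 7 = 9 hours
Minute difference: 29 - 20 = 9 minutes
Total minutes: 549
Complete hours: 549 / 60 = 9 (remainder 9)

9


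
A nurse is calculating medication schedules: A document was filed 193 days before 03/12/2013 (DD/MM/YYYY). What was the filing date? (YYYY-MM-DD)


Start: 2013-12-03
Subtracting 193 days
Days already passed in December: 3
After going back through December: 190 more days to subtract
November 2013: 30 days, 160 remaining
October 2013: 31 days, 129 remaining
September 2013: 30 days, 99 remaining
August 2013: 31 days, 68 remaining
Result: 2013-05-24

2013-05-24


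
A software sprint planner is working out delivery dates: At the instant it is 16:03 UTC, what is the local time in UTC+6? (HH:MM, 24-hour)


Local time: 16:03 at UTC (offset 0h)
Target zone: UTC+6 (offset 6h)
Difference: 6 - (0) = 6 hours
Calculation: 16 + (6) = 22
Result: 22:03

22:03


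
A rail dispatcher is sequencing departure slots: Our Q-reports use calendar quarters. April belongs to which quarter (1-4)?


Month: April (month 4)
Q1: January-March (months 1-3)
Q2: April-June (months 4-6)
Q3: July-September (months 7-9)
Q4: October-December (months 10-12)
Month 4 falls in Q2

2


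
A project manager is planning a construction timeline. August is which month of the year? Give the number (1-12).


Calendar month order:
7. July
8. August <--
9. September
August is month number 8

8


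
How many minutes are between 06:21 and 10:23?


Start time: 06:21 = 381 minutes from midnight
End time: 10:23 = 623 minutes from midnight
Difference: 623 - 381 = 242 minutes
That is 4 hours and 2 minutes

242


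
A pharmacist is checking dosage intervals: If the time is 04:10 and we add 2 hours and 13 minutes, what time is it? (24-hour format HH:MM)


Start time: 04:10
Adding: 2 hours 13 minutes
Minutes: 10 + 13 = 23
Hours: 4 + 2 + 0 = 6
Result: 06:23

06:23


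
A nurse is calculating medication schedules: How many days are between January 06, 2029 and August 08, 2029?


Start date: 2029-01-06
End date: 2029-08-08
Jan 2029: +26 days
Feb 2029: +28 days
Mar 2029: +31 days
... (5 more months)
Total: 214 days

214


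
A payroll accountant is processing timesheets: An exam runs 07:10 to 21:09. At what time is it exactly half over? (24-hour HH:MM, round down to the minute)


Start time: 07:10 = 430 minutes from midnight
End time: 21:09 = 1269 minutes from midnight
Sum: 430 + 1269 = 1699
Midpoint: 1699 / 2 = 849 minutes
Convert: 849 / 60 = 14 hours, 9 minutes
Result: 14:09

14:09


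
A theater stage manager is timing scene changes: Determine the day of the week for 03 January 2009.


Date: 2009-01-03
January 1, 2009 is a Thursday
Day of year: 3
Offset from Jan 1: 2 days
2 mod 7 = 2
Result: Saturday

Saturday


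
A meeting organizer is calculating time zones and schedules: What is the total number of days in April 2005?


Month: April
Year: 2005
April is a 30-day month
Total: 30 days

30


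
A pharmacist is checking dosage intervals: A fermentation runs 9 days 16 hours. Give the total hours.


Days: 9
Extra hours: 16
Hours per day: 24
Days to hours: 9 x 24 = 216
Total: 216 + 16 = 232

232


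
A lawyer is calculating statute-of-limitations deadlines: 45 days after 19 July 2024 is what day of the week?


Start: 2024-07-19 (Friday)
Step 1 - find target date: add 45 days
  2024-07-19 + 45 days = 2024-09-02
Step 2 - day of week:
  45 mod 7 = 3
  Friday + 3 days -> Monday
Result: Monday (2024-09-02)

Monday


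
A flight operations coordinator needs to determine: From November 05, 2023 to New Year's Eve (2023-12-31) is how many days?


Start: November 05, 2023
End: December 31, 2023
Days left in November: 25
December: 31
Sum of remaining months: 31
Total: 25 + 31 = 56

56


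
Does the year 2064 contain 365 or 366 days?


Year: 2064
Check leap year rules:
Divisible by 4? Yes
Divisible by 100? No
2064 is a leap year
Days: 366

366


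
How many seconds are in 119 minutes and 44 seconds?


Minutes: 119
Seconds: 44
Convert minutes to seconds: 119 x 60 = 7140
Add remaining seconds: 7140 + 44 = 7184

7184


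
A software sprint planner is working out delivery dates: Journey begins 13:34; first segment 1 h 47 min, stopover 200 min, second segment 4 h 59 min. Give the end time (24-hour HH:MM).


Depart: 13:34
Leg 1: +107 min -> 15:21
Layover: +200 min -> 18:41
Leg 2: +299 min -> 23:40
Total travel: 606 minutes = 10h 6m
Arrival: 23:40

23:40


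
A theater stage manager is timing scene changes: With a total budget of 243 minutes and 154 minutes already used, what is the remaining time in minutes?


Total budget: 243 minutes
Time used: 154 minutes
Remaining: 243 - 154 = 89 minutes
Percent used: 63.4%
Percent remaining: 36.6%

89


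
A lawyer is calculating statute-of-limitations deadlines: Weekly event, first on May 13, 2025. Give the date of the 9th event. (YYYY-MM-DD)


First occurrence: 2025-05-13 (occurrence 1)
Each occurrence is 7 days after the previous.
Occurrence 9 is 8 weeks after the first.
8 weeks = 56 days
2025-05-13 + 56 days = 2025-07-08

2025-07-08


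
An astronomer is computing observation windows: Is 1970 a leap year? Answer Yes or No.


Year: 1970
Divisible by 4? 1970 / 4 = 492.5 -> No
Not divisible by 4, so NOT a leap year

No


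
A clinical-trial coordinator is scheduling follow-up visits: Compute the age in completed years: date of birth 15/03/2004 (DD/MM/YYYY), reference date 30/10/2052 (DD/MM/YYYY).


Birth: 2004-03-15
Reference: 2052-10-30
Year difference: 2052 - 2004 = 48
Has birthday (03-15) occurred by 10-30? Yes
Age in full years: 48

48


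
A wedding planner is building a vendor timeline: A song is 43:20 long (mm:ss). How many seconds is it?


Minutes: 43
Extra seconds: 20
Seconds per minute: 60
Minutes to seconds: 43 x 60 = 2580
Total: 2580 + 20 = 2600

2600


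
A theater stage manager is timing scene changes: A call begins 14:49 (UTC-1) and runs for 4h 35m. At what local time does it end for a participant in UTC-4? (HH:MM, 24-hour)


Start: 14:49 in UTC-1
Step 1 - add duration:
  minutes: 49 + 35 = 84 (carry 1h)
  hours: 14 + 4 + 1 = 19
  end in UTC-1: 19:24
Step 2 - convert UTC-1 -> UTC-4:
  offset difference: -4 - (-1) = -3 hours
  19 + (-3) = 16 -> mod 24 = 16
Result: 16:24 in UTC-4

16:24


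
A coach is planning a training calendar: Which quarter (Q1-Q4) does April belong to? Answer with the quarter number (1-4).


Month: April (month 4)
Q1: January-March (months 1-3)
Q2: April-June (months 4-6)
Q3: July-September (months 7-9)
Q4: October-December (months 10-12)
Month 4 falls in Q2

2


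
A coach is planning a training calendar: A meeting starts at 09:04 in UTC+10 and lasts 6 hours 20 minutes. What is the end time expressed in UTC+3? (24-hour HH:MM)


Start: 09:04 in UTC+10
Step 1 - add duration:
  minutes: 4 + 20 = 24
  hours: 9 + 6 + 0 = 15
  end in UTC+10: 15:24
Step 2 - convert UTC+10 -> UTC+3:
  offset difference: 3 - (10) = -7 hours
  15 + (-7) = 8 -> mod 24 = 8
Result: 08:24 in UTC+3

08:24


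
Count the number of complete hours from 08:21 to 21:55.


Start: 08:21
End: 21:55
Hour difference: 21 - 8 = 13 hours
Minute difference: 55 - 21 = 34 minutes
Total minutes: 814
Complete hours: 814 / 60 = 13 (remainder 34)

13


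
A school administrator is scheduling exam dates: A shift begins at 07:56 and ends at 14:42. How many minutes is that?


Start time: 07:56 = 476 minutes from midnight
End time: 14:42 = 882 minutes from midnight
Difference: 882 - 476 = 406 minutes
That is 6 hours and 46 minutes

406


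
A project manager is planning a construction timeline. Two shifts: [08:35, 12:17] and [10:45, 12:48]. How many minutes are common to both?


Interval A: [515, 737] minutes from midnight
Interval B: [645, 768] minutes from midnight
Overlap start = max(515, 645) = 645
Overlap end = min(737, 768) = 737
Overlap = 737 - 645 = 92 minutes

92


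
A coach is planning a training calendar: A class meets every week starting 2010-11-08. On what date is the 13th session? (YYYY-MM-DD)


First occurrence: 2010-11-08 (occurrence 1)
Each occurrence is 7 days after the previous.
Occurrence 13 is 12 weeks after the first.
12 weeks = 84 days
2010-11-08 + 84 days = 2011-01-31

2011-01-31


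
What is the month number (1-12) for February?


Calendar month order:
1. January
2. February <--
3. March
February is month number 2

2


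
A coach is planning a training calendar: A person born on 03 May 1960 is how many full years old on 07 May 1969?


Birth: 1960-05-03
Reference: 1969-05-07
Year difference: 1969 - 1960 = 9
Has birthday (05-03) occurred by 05-07? Yes
Age in full years: 9

9


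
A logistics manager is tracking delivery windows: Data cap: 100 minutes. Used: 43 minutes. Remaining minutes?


Total budget: 100 minutes
Time used: 43 minutes
Remaining: 100 - 43 = 57 minutes
Percent used: 43.0%
Percent remaining: 57.0%

57


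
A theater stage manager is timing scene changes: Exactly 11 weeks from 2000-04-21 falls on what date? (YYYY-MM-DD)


Start: 2000-04-21
Weeks to add: 11
Convert to days: 11 x 7 = 77 days
Add 77 days to 2000-04-21
Result: 2000-07-07

2000-07-07


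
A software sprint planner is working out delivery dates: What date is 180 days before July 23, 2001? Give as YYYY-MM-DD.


Start: 2001-07-23
Subtracting 180 days
Days already passed in July: 23
After going back through July: 157 more days to subtract
June 2001: 30 days, 127 remaining
May 2001: 31 days, 96 remaining
April 2001: 30 days, 66 remaining
March 2001: 31 days, 35 remaining
Result: 2001-01-24

2001-01-24


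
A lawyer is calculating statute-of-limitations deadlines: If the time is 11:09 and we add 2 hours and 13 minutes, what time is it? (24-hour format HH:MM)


Start time: 11:09
Adding: 2 hours 13 minutes
Minutes: 9 + 13 = 22
Hours: 11 + 2 + 0 = 13
Result: 13:22

13:22


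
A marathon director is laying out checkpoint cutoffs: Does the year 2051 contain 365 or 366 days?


Year: 2051
Check leap year rules:
Divisible by 4? No
2051 is not a leap year
Days: 365

365


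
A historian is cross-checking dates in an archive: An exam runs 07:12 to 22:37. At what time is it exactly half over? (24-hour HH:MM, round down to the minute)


Start time: 07:12 = 432 minutes from midnight
End time: 22:37 = 1357 minutes from midnight
Sum: 432 + 1357 = 1789
Midpoint: 1789 / 2 = 894 minutes
Convert: 894 / 60 = 14 hours, 54 minutes
Result: 14:54

14:54


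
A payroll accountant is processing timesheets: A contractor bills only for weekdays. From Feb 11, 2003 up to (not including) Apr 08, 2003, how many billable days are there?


Start: 2003-02-11 (Tuesday)
End (exclusive): 2003-04-08 (Tuesday)
Total calendar days: 56
Full weeks: 56 // 7 = 8 -> 40 weekdays
Remaining 0 days starting on Tuesday:
Total business days: 40 + 0 = 40

40


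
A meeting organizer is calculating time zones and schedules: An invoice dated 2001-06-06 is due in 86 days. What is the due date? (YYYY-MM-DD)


Start: 2001-06-06
Adding 86 days
Days remaining in June: 24
After June: 62 days still to add
July 2001: 31 days, 31 remaining
August 2001 has 31 days, need 31
Result: 2001-08-31

2001-08-31


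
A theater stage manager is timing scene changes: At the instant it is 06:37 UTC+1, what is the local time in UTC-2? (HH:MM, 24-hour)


Local time: 06:37 at UTC+1 (offset 1h)
Target zone: UTC-2 (offset -2h)
Difference: -2 - (1) = -3 hours
Calculation: 6 + (-3) = 3
Result: 03:37

03:37


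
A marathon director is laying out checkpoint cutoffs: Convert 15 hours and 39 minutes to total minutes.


Hours: 15
Extra minutes: 39
Minutes per hour: 60
Hours to minutes: 15 x 60 = 900
Total: 900 + 39 = 939

939


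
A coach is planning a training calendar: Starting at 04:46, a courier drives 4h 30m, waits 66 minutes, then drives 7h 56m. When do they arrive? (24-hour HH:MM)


Depart: 04:46
Leg 1: +270 min -> 09:16
Layover: +66 min -> 10:22
Leg 2: +476 min -> 18:18
Total travel: 812 minutes = 13h 32m
Arrival: 18:18

18:18


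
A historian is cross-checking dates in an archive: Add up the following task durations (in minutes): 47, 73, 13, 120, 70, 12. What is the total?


Durations: 47, 73, 13, 120, 70, 12
Running sum: 47
+ 73 = 120
+ 13 = 133
+ 120 = 253
+ 70 = 323
+ 12 = 335
Total duration: 335 minutes
That is 5 hours and 35 minutes

335


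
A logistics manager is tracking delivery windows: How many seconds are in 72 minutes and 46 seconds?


Minutes: 72
Seconds: 46
Convert minutes to seconds: 72 x 60 = 4320
Add remaining seconds: 4320 + 46 = 4366

4366


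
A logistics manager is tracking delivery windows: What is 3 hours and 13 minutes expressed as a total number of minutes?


Hours: 3
Minutes: 13
Convert hours to minutes: 3 x 60 = 180
Add remaining minutes: 180 + 13 = 193

193


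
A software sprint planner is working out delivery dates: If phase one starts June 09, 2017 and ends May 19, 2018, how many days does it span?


Start date: 2017-06-09
End date: 2018-05-19
Jun 2017: +22 days
Jul 2017: +31 days
Aug 2017: +31 days
... (9 more months)
Total: 344 days

344


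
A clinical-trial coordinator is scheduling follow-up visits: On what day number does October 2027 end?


Month: October
Year: 2027
October is a 31-day month
Total: 31 days

31


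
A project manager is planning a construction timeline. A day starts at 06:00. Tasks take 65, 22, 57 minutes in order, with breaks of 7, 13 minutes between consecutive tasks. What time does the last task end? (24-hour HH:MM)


Start: 06:00 = 360 min from midnight
  after task 1 (65 min): 07:05
  after break (7 min): 07:12
  after task 2 (22 min): 07:34
  after break (13 min): 07:47
  after task 3 (57 min): 08:44
Total elapsed: 164 minutes
End time: 08:44

08:44


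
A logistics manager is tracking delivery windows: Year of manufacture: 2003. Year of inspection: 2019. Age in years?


Birth year: 2003
Current year: 2019
Age = current year - birth year
Age = 2019 - 2003 = 16

16


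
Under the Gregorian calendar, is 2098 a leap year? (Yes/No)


Year: 2098
Divisible by 4? 2098 / 4 = 524.5 -> No
Not divisible by 4, so NOT a leap year

No


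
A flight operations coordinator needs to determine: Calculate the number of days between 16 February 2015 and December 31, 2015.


Start: February 16, 2015
End: December 31, 2015
Days left in February: 12
March: 31
April: 30
May: 31
June: 30
... plus remaining months
Sum of remaining months: 306
Total: 12 + 306 = 318

318


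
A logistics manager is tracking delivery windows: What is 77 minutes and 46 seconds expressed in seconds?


Minutes: 77
Extra seconds: 46
Seconds per minute: 60
Minutes to seconds: 77 x 60 = 4620
Total: 4620 + 46 = 4666

4666


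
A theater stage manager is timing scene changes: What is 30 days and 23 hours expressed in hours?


Days: 30
Extra hours: 23
Hours per day: 24
Days to hours: 30 x 24 = 720
Total: 720 + 23 = 743

743


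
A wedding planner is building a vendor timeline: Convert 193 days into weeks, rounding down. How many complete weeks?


Total days: 193
Days per week: 7
Division: 193 / 7 = 27 remainder 4
Complete weeks: 27
Remaining days: 4

27


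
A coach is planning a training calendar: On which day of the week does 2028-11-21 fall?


Date: 2028-11-21
January 1, 2028 is a Saturday
Day of year: 326
Offset from Jan 1: 325 days
325 mod 7 = 3
Result: Tuesday

Tuesday


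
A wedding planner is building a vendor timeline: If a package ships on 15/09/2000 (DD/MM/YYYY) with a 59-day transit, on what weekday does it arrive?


Start: 2000-09-15 (Friday)
Step 1 - find target date: add 59 days
  2000-09-15 + 59 days = 2000-11-13
Step 2 - day of week:
  59 mod 7 = 3
  Friday + 3 days -> Monday
Result: Monday (2000-11-13)

Monday


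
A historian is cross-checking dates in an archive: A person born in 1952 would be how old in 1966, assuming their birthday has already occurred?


Birth year: 1952
Current year: 1966
Age = current year - birth year
Age = 1966 - 1952 = 14

14


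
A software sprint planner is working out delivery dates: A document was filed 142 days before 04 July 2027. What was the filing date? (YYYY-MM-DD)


Start: 2027-07-04
Subtracting 142 days
Days already passed in July: 4
After going back through July: 138 more days to subtract
June 2027: 30 days, 108 remaining
May 2027: 31 days, 77 remaining
April 2027: 30 days, 47 remaining
March 2027: 31 days, 16 remaining
Result: 2027-02-12

2027-02-12


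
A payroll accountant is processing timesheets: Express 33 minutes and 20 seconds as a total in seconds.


Minutes: 33
Seconds: 20
Convert minutes to seconds: 33 x 60 = 1980
Add remaining seconds: 1980 + 20 = 2000

2000


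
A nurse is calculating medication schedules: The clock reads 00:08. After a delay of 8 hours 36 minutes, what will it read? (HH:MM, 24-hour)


Start time: 00:08
Adding: 8 hours 36 minutes
Minutes: 8 + 36 = 44
Hours: 0 + 8 + 0 = 8
Result: 08:44

08:44


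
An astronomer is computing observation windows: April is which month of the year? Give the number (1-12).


Calendar month order:
3. March
4. April <--
5. May
April is month number 4

4


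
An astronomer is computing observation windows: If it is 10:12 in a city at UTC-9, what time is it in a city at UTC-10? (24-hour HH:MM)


Local time: 10:12 at UTC-9 (offset -9h)
Target zone: UTC-10 (offset -10h)
Difference: -10 - (-9) = -1 hours
Calculation: 10 + (-1) = 9
Result: 09:12

09:12


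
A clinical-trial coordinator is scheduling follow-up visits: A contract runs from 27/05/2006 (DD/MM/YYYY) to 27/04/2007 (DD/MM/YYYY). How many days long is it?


Start date: 2006-05-27
End date: 2007-04-27
May 2006: +5 days
Jun 2006: +30 days
Jul 2006: +31 days
... (9 more months)
Total: 335 days

335


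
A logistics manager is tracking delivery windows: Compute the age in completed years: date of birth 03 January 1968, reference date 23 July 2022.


Birth: 1968-01-03
Reference: 2022-07-23
Year difference: 2022 - 1968 = 54
Has birthday (01-03) occurred by 07-23? Yes
Age in full years: 54

54


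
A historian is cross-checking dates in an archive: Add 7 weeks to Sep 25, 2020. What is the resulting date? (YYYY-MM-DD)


Start: 2020-09-25
Weeks to add: 7
Convert to days: 7 x 7 = 49 days
Add 49 days to 2020-09-25
Result: 2020-11-13

2020-11-13


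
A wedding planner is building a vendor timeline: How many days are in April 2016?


Month: April
Year: 2016
April is a 30-day month
Total: 30 days

30


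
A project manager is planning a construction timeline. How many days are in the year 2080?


Year: 2080
Check leap year rules:
Divisible by 4? Yes
Divisible by 100? No
2080 is a leap year
Days: 366

366


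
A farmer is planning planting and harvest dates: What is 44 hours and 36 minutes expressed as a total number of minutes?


Hours: 44
Minutes: 36
Convert hours to minutes: 44 x 60 = 2640
Add remaining minutes: 2640 + 36 = 2676

2676


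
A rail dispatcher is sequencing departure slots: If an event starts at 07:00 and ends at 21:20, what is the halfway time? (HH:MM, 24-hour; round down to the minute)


Start time: 07:00 = 420 minutes from midnight
End time: 21:20 = 1280 minutes from midnight
Sum: 420 + 1280 = 1700
Midpoint: 1700 / 2 = 850 minutes
Convert: 850 / 60 = 14 hours, 10 minutes
Result: 14:10

14:10


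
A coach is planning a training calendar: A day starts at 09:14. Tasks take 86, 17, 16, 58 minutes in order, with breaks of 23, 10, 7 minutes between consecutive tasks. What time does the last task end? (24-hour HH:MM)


Start: 09:14 = 554 min from midnight
  after task 1 (86 min): 10:40
  after break (23 min): 11:03
  after task 2 (17 min): 11:20
  after break (10 min): 11:30
  after task 3 (16 min): 11:46
  after break (7 min): 11:53
  after task 4 (58 min): 12:51
Total elapsed: 217 minutes
End time: 12:51

12:51
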